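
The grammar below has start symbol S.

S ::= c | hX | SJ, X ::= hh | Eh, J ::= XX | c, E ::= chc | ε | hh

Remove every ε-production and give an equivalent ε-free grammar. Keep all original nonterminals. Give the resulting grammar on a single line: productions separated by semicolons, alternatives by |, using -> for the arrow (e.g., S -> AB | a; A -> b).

Nullable set: {E}.
Drop E -> ε.
X -> Eh: E nullable, giving Eh | h.
Unchanged (no nullable symbols): S -> SJ; S -> c; S -> hX; E -> chc; E -> hh; J -> XX; J -> c; X -> hh.

S -> c | SJ | hX; E -> hh | chc; J -> c | XX; X -> h | Eh | hh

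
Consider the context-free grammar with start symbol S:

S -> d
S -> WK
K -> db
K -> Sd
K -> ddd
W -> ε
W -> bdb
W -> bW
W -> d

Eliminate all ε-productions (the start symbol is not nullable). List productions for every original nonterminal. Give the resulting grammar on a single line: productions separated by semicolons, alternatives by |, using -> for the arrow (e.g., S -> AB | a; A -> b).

S -> K | d | WK; K -> Sd | db | ddd; W -> b | d | bW | bdb

Nullable set: {W}.
S -> WK: W nullable, giving K | WK.
Drop W -> ε.
W -> bW: W nullable, giving b | bW.
Unchanged (no nullable symbols): S -> d; K -> Sd; K -> db; K -> ddd; W -> bdb; W -> d.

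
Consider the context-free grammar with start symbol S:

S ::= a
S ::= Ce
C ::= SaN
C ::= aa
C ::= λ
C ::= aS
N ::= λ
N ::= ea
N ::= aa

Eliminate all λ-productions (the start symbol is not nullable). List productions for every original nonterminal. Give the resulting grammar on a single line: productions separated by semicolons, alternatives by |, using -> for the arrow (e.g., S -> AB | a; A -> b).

S -> a | e | Ce; C -> Sa | aS | aa | SaN; N -> aa | ea

Nullable set: {C, N}.
S -> Ce: C nullable, giving Ce | e.
Drop C -> λ.
C -> SaN: N nullable, giving Sa | SaN.
Drop N -> λ.
Unchanged (no nullable symbols): S -> a; C -> aS; C -> aa; N -> aa; N -> ea.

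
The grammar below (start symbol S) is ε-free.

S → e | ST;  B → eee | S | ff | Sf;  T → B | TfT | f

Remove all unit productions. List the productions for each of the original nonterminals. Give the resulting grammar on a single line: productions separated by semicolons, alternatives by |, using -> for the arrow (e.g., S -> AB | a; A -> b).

S -> e | ST; B -> e | ST | Sf | ff | eee; T -> e | f | ST | Sf | ff | TfT | eee

Unit productions: B->S, T->B.
Unit pairs (A ⇒* B via units): (B,S), (T,B), (T,S).
S: inherits non-unit rules of {S} → ST | e.
B: inherits non-unit rules of {B, S} → ST | Sf | e | eee | ff.
T: inherits non-unit rules of {B, S, T} → ST | Sf | TfT | e | eee | f | ff.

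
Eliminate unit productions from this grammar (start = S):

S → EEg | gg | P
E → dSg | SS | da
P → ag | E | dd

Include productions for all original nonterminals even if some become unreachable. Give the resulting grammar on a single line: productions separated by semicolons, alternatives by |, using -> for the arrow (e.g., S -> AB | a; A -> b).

S -> SS | ag | da | dd | gg | EEg | dSg; E -> SS | da | dSg; P -> SS | ag | da | dd | dSg

Unit productions: P->E, S->P.
Unit pairs (A ⇒* B via units): (P,E), (S,E), (S,P).
S: inherits non-unit rules of {E, P, S} → EEg | SS | ag | dSg | da | dd | gg.
E: inherits non-unit rules of {E} → SS | dSg | da.
P: inherits non-unit rules of {E, P} → SS | ag | dSg | da | dd.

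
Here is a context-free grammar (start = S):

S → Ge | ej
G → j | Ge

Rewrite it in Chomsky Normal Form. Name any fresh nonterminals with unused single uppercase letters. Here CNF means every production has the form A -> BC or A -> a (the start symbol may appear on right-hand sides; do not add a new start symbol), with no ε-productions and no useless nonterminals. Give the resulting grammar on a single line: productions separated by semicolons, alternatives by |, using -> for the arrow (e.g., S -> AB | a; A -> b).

S -> AB | GA; A -> e; B -> j; G -> j | GA

No ε-productions.
No unit productions to eliminate.
TERM: introduce A -> e, B -> j and substitute in every rule of length ≥2.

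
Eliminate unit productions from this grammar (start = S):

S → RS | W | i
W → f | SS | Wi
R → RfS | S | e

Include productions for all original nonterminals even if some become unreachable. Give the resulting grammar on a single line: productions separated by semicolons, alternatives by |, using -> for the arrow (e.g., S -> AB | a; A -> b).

S -> f | i | RS | SS | Wi; R -> e | f | i | RS | SS | Wi | RfS; W -> f | SS | Wi

Unit productions: R->S, S->W.
Unit pairs (A ⇒* B via units): (R,S), (R,W), (S,W).
S: inherits non-unit rules of {S, W} → RS | SS | Wi | f | i.
R: inherits non-unit rules of {R, S, W} → RS | RfS | SS | Wi | e | f | i.
W: inherits non-unit rules of {W} → SS | Wi | f.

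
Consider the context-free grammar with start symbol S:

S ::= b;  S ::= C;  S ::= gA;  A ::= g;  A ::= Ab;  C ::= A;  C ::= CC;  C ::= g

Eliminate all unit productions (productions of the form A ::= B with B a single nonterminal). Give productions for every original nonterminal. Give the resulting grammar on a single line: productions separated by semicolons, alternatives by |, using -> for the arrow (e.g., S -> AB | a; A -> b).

Unit productions: C->A, S->C.
Unit pairs (A ⇒* B via units): (C,A), (S,A), (S,C).
S: inherits non-unit rules of {A, C, S} → Ab | CC | b | g | gA.
A: inherits non-unit rules of {A} → Ab | g.
C: inherits non-unit rules of {A, C} → Ab | CC | g.

S -> b | g | Ab | CC | gA; A -> g | Ab; C -> g | Ab | CC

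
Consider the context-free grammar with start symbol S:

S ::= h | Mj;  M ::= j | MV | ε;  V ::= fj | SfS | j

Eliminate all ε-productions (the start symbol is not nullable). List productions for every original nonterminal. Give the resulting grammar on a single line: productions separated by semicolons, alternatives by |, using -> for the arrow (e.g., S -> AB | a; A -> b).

Nullable set: {M}.
S -> Mj: M nullable, giving Mj | j.
Drop M -> ε.
M -> MV: M nullable, giving MV | V.
Unchanged (no nullable symbols): S -> h; M -> j; V -> SfS; V -> fj; V -> j.

S -> h | j | Mj; M -> V | j | MV; V -> j | fj | SfS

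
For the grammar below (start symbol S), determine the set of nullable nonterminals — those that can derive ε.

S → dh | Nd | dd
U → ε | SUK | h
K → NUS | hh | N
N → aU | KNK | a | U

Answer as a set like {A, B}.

Directly nullable (have an ε-rule): {U}.
N is nullable via N -> U (every symbol on the right is already known nullable).
K is nullable via K -> N (every symbol on the right is already known nullable).
Not nullable: S — each has a terminal in every rule's right-hand side or depends on a non-nullable symbol.

{K, N, U}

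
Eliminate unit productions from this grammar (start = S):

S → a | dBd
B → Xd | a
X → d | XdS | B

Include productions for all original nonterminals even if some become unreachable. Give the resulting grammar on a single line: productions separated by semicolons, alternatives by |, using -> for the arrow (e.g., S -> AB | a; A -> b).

S -> a | dBd; B -> a | Xd; X -> a | d | Xd | XdS

Unit productions: X->B.
Unit pairs (A ⇒* B via units): (X,B).
S: inherits non-unit rules of {S} → a | dBd.
B: inherits non-unit rules of {B} → Xd | a.
X: inherits non-unit rules of {B, X} → Xd | XdS | a | d.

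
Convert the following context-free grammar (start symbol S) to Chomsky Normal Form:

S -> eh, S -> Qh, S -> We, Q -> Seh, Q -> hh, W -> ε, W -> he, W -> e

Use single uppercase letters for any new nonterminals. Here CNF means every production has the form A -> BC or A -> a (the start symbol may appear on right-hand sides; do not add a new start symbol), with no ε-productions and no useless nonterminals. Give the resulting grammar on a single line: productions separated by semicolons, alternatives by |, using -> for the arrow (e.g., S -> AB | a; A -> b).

Nullable: {W}; after ε-elimination: S -> e | Qh | We | eh; Q -> hh | Seh; W -> e | he.
No unit productions to eliminate.
TERM: introduce A -> e, B -> h and substitute in every rule of length ≥2.
BIN: Q -> SAB becomes Q -> SC, C -> AB.

S -> e | AB | QB | WA; A -> e; B -> h; C -> AB; Q -> BB | SC; W -> e | BA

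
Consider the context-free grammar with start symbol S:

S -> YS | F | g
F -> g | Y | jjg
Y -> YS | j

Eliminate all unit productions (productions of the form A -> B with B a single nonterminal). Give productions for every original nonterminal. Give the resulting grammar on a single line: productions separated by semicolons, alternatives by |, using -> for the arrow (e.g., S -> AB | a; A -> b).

Unit productions: F->Y, S->F.
Unit pairs (A ⇒* B via units): (F,Y), (S,F), (S,Y).
S: inherits non-unit rules of {F, S, Y} → YS | g | j | jjg.
F: inherits non-unit rules of {F, Y} → YS | g | j | jjg.
Y: inherits non-unit rules of {Y} → YS | j.

S -> g | j | YS | jjg; F -> g | j | YS | jjg; Y -> j | YS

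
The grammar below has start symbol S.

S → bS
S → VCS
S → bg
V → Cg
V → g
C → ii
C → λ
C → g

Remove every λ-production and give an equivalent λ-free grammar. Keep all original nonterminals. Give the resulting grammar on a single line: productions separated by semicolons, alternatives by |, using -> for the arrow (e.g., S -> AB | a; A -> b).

Nullable set: {C}.
S -> VCS: C nullable, giving VCS | VS.
Drop C -> λ.
V -> Cg: C nullable, giving Cg | g.
Unchanged (no nullable symbols): S -> bS; S -> bg; C -> g; C -> ii; V -> g.

S -> VS | bS | bg | VCS; C -> g | ii; V -> g | Cg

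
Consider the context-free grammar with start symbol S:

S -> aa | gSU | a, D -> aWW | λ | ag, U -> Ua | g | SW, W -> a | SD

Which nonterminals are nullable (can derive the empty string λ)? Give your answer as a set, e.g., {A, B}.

{D}

Directly nullable (have an ε-rule): {D}.
Not nullable: S, U, W — each has a terminal in every rule's right-hand side or depends on a non-nullable symbol.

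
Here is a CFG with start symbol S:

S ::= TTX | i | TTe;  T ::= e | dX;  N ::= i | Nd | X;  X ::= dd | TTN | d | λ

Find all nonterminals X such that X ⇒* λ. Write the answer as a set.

{N, X}

Directly nullable (have an ε-rule): {X}.
N is nullable via N -> X (every symbol on the right is already known nullable).
Not nullable: S, T — each has a terminal in every rule's right-hand side or depends on a non-nullable symbol.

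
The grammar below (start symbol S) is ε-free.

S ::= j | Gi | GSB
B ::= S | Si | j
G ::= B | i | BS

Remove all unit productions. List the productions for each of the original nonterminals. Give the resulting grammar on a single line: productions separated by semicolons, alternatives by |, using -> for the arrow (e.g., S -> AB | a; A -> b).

Unit productions: B->S, G->B.
Unit pairs (A ⇒* B via units): (B,S), (G,B), (G,S).
S: inherits non-unit rules of {S} → GSB | Gi | j.
B: inherits non-unit rules of {B, S} → GSB | Gi | Si | j.
G: inherits non-unit rules of {B, G, S} → BS | GSB | Gi | Si | i | j.

S -> j | Gi | GSB; B -> j | Gi | Si | GSB; G -> i | j | BS | Gi | Si | GSB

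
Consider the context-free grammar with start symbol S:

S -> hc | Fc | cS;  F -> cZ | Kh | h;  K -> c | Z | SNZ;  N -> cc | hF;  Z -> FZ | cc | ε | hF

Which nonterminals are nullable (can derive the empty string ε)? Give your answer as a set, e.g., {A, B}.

{K, Z}

Directly nullable (have an ε-rule): {Z}.
K is nullable via K -> Z (every symbol on the right is already known nullable).
Not nullable: F, N, S — each has a terminal in every rule's right-hand side or depends on a non-nullable symbol.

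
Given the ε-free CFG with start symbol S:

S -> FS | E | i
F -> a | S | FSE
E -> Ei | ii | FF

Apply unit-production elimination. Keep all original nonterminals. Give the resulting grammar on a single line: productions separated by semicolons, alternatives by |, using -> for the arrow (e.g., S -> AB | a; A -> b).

S -> i | Ei | FF | FS | ii; E -> Ei | FF | ii; F -> a | i | Ei | FF | FS | ii | FSE

Unit productions: F->S, S->E.
Unit pairs (A ⇒* B via units): (F,E), (F,S), (S,E).
S: inherits non-unit rules of {E, S} → Ei | FF | FS | i | ii.
E: inherits non-unit rules of {E} → Ei | FF | ii.
F: inherits non-unit rules of {E, F, S} → Ei | FF | FS | FSE | a | i | ii.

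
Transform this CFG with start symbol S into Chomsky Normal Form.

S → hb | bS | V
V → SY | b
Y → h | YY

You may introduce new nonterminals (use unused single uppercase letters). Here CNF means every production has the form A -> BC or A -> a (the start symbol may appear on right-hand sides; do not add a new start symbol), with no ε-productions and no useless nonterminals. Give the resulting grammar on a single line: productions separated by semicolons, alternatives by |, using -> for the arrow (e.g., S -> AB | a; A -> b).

S -> b | AS | BA | SY; A -> b; B -> h; Y -> h | YY

No ε-productions.
After unit-elimination: S -> b | SY | bS | hb; V -> b | SY; Y -> h | YY.
TERM: introduce A -> b, B -> h and substitute in every rule of length ≥2.
Drop unreachable/unproductive: V.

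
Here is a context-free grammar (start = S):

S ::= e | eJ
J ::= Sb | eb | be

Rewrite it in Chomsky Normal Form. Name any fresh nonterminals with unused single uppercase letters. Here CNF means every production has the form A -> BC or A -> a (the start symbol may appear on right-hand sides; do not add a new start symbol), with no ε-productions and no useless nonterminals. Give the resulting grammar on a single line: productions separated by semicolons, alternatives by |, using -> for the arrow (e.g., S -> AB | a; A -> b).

S -> e | BJ; A -> b; B -> e; J -> AB | BA | SA

No ε-productions.
No unit productions to eliminate.
TERM: introduce A -> b, B -> e and substitute in every rule of length ≥2.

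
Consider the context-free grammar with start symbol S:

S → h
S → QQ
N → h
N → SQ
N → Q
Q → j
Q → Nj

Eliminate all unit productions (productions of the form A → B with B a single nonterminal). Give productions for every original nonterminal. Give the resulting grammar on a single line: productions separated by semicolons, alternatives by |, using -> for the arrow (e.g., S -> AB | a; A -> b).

S -> h | QQ; N -> h | j | Nj | SQ; Q -> j | Nj

Unit productions: N->Q.
Unit pairs (A ⇒* B via units): (N,Q).
S: inherits non-unit rules of {S} → QQ | h.
N: inherits non-unit rules of {N, Q} → Nj | SQ | h | j.
Q: inherits non-unit rules of {Q} → Nj | j.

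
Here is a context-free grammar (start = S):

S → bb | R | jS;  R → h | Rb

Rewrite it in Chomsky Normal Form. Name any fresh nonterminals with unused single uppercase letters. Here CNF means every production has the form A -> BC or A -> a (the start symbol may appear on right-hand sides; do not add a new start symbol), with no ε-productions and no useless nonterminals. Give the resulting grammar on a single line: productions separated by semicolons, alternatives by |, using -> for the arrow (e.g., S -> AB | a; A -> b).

S -> h | AA | BS | RA; A -> b; B -> j; R -> h | RA

No ε-productions.
After unit-elimination: S -> h | Rb | bb | jS; R -> h | Rb.
TERM: introduce A -> b, B -> j and substitute in every rule of length ≥2.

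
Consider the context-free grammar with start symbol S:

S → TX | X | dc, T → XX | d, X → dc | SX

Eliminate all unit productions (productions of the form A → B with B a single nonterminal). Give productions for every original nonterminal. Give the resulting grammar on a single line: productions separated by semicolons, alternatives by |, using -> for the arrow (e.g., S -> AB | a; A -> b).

Unit productions: S->X.
Unit pairs (A ⇒* B via units): (S,X).
S: inherits non-unit rules of {S, X} → SX | TX | dc.
T: inherits non-unit rules of {T} → XX | d.
X: inherits non-unit rules of {X} → SX | dc.

S -> SX | TX | dc; T -> d | XX; X -> SX | dc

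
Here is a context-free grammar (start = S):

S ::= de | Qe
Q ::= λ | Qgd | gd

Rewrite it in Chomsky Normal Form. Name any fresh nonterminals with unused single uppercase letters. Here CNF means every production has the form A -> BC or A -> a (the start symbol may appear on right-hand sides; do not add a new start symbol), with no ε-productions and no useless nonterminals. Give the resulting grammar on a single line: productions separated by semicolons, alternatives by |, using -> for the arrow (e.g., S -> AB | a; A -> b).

S -> e | BC | QC; A -> g; B -> d; C -> e; D -> AB; Q -> AB | QD

Nullable: {Q}; after ε-elimination: S -> e | Qe | de; Q -> gd | Qgd.
No unit productions to eliminate.
TERM: introduce B -> d, C -> e, A -> g and substitute in every rule of length ≥2.
BIN: Q -> QAB becomes Q -> QD, D -> AB.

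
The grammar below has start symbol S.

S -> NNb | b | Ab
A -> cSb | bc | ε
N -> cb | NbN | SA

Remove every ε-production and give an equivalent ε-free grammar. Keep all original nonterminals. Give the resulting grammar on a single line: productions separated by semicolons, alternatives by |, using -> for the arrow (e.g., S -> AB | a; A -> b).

S -> b | Ab | NNb; A -> bc | cSb; N -> S | SA | cb | NbN

Nullable set: {A}.
S -> Ab: A nullable, giving Ab | b.
Drop A -> ε.
N -> SA: A nullable, giving S | SA.
Unchanged (no nullable symbols): S -> NNb; S -> b; A -> bc; A -> cSb; N -> NbN; N -> cb.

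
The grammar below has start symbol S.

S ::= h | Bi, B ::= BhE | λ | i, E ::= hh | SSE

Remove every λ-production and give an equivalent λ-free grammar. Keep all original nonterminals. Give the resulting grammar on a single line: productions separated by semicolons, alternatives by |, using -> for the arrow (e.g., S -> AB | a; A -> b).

Nullable set: {B}.
S -> Bi: B nullable, giving Bi | i.
Drop B -> λ.
B -> BhE: B nullable, giving BhE | hE.
Unchanged (no nullable symbols): S -> h; B -> i; E -> SSE; E -> hh.

S -> h | i | Bi; B -> i | hE | BhE; E -> hh | SSE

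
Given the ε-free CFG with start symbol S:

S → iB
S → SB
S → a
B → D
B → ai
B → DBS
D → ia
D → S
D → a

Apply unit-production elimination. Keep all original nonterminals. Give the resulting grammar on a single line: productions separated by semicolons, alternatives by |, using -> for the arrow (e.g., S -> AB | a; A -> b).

Unit productions: B->D, D->S.
Unit pairs (A ⇒* B via units): (B,D), (B,S), (D,S).
S: inherits non-unit rules of {S} → SB | a | iB.
B: inherits non-unit rules of {B, D, S} → DBS | SB | a | ai | iB | ia.
D: inherits non-unit rules of {D, S} → SB | a | iB | ia.

S -> a | SB | iB; B -> a | SB | ai | iB | ia | DBS; D -> a | SB | iB | ia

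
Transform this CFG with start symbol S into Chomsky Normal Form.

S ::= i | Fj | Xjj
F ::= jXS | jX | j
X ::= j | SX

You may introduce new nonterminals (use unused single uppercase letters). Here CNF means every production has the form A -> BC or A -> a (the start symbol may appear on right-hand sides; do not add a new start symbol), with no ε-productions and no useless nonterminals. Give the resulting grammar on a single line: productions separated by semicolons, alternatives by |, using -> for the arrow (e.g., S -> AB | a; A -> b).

No ε-productions.
No unit productions to eliminate.
TERM: introduce A -> j and substitute in every rule of length ≥2.
BIN: F -> AXS becomes F -> AB, B -> XS; S -> XAA becomes S -> XC, C -> AA.

S -> i | FA | XC; A -> j; B -> XS; C -> AA; F -> j | AB | AX; X -> j | SX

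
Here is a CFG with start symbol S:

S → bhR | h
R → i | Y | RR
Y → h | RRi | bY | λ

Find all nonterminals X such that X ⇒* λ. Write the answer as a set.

{R, Y}

Directly nullable (have an ε-rule): {Y}.
R is nullable via R -> Y (every symbol on the right is already known nullable).
Not nullable: S — each has a terminal in every rule's right-hand side or depends on a non-nullable symbol.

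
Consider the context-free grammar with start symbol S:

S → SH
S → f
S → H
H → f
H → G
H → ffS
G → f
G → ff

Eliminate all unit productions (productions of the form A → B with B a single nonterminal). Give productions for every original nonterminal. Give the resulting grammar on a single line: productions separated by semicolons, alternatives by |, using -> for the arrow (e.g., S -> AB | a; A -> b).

S -> f | SH | ff | ffS; G -> f | ff; H -> f | ff | ffS

Unit productions: H->G, S->H.
Unit pairs (A ⇒* B via units): (H,G), (S,G), (S,H).
S: inherits non-unit rules of {G, H, S} → SH | f | ff | ffS.
G: inherits non-unit rules of {G} → f | ff.
H: inherits non-unit rules of {G, H} → f | ff | ffS.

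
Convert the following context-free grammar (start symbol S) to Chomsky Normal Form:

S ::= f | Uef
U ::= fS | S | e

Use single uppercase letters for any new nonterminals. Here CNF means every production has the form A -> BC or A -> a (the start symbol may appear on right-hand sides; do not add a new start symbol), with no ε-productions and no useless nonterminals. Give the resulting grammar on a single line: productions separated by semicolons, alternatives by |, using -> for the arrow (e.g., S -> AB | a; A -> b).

S -> f | UC; A -> e; B -> f; C -> AB; D -> AB; U -> e | f | BS | UD

No ε-productions.
After unit-elimination: S -> f | Uef; U -> e | f | fS | Uef.
TERM: introduce A -> e, B -> f and substitute in every rule of length ≥2.
BIN: S -> UAB becomes S -> UC, C -> AB; U -> UAB becomes U -> UD, D -> AB.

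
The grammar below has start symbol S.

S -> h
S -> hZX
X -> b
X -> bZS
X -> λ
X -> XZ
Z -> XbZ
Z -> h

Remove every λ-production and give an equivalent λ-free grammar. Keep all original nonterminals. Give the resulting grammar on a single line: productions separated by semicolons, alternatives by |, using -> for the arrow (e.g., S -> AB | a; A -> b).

S -> h | hZ | hZX; X -> Z | b | XZ | bZS; Z -> h | bZ | XbZ

Nullable set: {X}.
S -> hZX: X nullable, giving hZ | hZX.
Drop X -> λ.
X -> XZ: X nullable, giving XZ | Z.
Z -> XbZ: X nullable, giving XbZ | bZ.
Unchanged (no nullable symbols): S -> h; X -> b; X -> bZS; Z -> h.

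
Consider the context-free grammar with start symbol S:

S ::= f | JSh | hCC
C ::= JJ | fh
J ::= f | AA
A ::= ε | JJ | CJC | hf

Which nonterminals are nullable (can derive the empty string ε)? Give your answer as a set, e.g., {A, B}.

Directly nullable (have an ε-rule): {A}.
J is nullable via J -> AA (every symbol on the right is already known nullable).
C is nullable via C -> JJ (every symbol on the right is already known nullable).
Not nullable: S — each has a terminal in every rule's right-hand side or depends on a non-nullable symbol.

{A, C, J}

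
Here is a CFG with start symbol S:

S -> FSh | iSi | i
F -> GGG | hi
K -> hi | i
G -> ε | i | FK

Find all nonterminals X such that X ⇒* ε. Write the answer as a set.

{F, G}

Directly nullable (have an ε-rule): {G}.
F is nullable via F -> GGG (every symbol on the right is already known nullable).
Not nullable: K, S — each has a terminal in every rule's right-hand side or depends on a non-nullable symbol.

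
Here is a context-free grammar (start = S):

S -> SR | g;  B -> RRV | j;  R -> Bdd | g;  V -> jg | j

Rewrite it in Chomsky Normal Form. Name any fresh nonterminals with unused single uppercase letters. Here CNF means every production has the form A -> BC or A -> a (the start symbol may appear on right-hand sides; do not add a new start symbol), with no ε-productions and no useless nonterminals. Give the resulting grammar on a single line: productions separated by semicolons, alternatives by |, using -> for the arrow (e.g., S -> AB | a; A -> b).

S -> g | SR; A -> d; B -> j | RE; C -> j; D -> g; E -> RV; F -> AA; R -> g | BF; V -> j | CD

No ε-productions.
No unit productions to eliminate.
TERM: introduce A -> d, D -> g, C -> j and substitute in every rule of length ≥2.
BIN: B -> RRV becomes B -> RE, E -> RV; R -> BAA becomes R -> BF, F -> AA.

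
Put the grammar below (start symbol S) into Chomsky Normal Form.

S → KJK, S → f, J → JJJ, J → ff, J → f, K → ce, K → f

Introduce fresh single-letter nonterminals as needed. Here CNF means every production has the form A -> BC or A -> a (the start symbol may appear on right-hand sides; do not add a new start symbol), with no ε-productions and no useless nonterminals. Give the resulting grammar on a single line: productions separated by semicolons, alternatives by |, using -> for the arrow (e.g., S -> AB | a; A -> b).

No ε-productions.
No unit productions to eliminate.
TERM: introduce B -> c, C -> e, A -> f and substitute in every rule of length ≥2.
BIN: J -> JJJ becomes J -> JD, D -> JJ; S -> KJK becomes S -> KE, E -> JK.

S -> f | KE; A -> f; B -> c; C -> e; D -> JJ; E -> JK; J -> f | AA | JD; K -> f | BC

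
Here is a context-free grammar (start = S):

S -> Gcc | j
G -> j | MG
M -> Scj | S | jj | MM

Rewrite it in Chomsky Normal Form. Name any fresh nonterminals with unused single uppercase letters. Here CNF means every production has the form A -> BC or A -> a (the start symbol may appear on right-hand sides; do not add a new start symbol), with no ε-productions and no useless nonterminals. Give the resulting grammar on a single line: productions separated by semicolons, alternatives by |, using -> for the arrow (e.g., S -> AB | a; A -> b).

No ε-productions.
After unit-elimination: S -> j | Gcc; G -> j | MG; M -> j | MM | jj | Gcc | Scj.
TERM: introduce A -> c, B -> j and substitute in every rule of length ≥2.
BIN: M -> GAA becomes M -> GC, C -> AA; M -> SAB becomes M -> SD, D -> AB; S -> GAA becomes S -> GE, E -> AA.

S -> j | GE; A -> c; B -> j; C -> AA; D -> AB; E -> AA; G -> j | MG; M -> j | BB | GC | MM | SD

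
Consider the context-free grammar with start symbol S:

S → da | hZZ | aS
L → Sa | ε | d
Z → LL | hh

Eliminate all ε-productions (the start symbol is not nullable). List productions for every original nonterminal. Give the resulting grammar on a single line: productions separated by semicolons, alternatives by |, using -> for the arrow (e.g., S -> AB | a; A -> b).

Nullable set: {L, Z}.
S -> hZZ: Z, Z nullable, giving h | hZ | hZZ.
Drop L -> ε.
Z -> LL: L, L nullable, giving L | LL.
Unchanged (no nullable symbols): S -> aS; S -> da; L -> Sa; L -> d; Z -> hh.

S -> h | aS | da | hZ | hZZ; L -> d | Sa; Z -> L | LL | hh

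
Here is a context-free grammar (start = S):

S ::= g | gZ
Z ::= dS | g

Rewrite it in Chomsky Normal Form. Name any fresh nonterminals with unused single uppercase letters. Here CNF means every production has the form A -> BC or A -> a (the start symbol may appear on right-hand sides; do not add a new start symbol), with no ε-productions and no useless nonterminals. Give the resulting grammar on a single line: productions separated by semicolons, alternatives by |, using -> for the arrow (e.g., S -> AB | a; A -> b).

No ε-productions.
No unit productions to eliminate.
TERM: introduce B -> d, A -> g and substitute in every rule of length ≥2.

S -> g | AZ; A -> g; B -> d; Z -> g | BS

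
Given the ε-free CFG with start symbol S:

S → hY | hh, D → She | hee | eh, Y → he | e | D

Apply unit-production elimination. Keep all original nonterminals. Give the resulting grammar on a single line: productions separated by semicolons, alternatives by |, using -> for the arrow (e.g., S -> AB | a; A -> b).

Unit productions: Y->D.
Unit pairs (A ⇒* B via units): (Y,D).
S: inherits non-unit rules of {S} → hY | hh.
D: inherits non-unit rules of {D} → She | eh | hee.
Y: inherits non-unit rules of {D, Y} → She | e | eh | he | hee.

S -> hY | hh; D -> eh | She | hee; Y -> e | eh | he | She | hee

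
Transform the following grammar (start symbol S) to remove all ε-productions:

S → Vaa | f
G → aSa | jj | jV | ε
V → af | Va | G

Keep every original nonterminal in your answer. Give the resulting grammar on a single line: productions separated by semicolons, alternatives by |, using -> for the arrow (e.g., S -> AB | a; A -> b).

S -> f | aa | Vaa; G -> j | jV | jj | aSa; V -> G | a | Va | af

Nullable set: {G, V}.
S -> Vaa: V nullable, giving Vaa | aa.
Drop G -> ε.
G -> jV: V nullable, giving j | jV.
V -> G: G nullable, giving G.
V -> Va: V nullable, giving Va | a.
Unchanged (no nullable symbols): S -> f; G -> aSa; G -> jj; V -> af.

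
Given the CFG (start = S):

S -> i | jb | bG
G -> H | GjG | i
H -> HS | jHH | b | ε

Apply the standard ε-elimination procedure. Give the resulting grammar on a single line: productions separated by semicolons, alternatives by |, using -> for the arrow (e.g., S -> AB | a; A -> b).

Nullable set: {G, H}.
S -> bG: G nullable, giving b | bG.
G -> GjG: G, G nullable, giving Gj | GjG | j | jG.
G -> H: H nullable, giving H.
Drop H -> ε.
H -> HS: H nullable, giving HS | S.
H -> jHH: H, H nullable, giving j | jH | jHH.
Unchanged (no nullable symbols): S -> i; S -> jb; G -> i; H -> b.

S -> b | i | bG | jb; G -> H | i | j | Gj | jG | GjG; H -> S | b | j | HS | jH | jHH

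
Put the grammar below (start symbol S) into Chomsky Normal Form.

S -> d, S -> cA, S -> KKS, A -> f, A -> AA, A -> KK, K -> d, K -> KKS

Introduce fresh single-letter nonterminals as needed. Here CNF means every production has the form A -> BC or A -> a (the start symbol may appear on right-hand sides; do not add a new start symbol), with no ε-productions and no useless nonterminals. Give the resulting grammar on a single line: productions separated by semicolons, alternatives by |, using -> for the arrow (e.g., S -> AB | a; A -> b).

No ε-productions.
No unit productions to eliminate.
TERM: introduce B -> c and substitute in every rule of length ≥2.
BIN: K -> KKS becomes K -> KC, C -> KS; S -> KKS becomes S -> KD, D -> KS.

S -> d | BA | KD; A -> f | AA | KK; B -> c; C -> KS; D -> KS; K -> d | KC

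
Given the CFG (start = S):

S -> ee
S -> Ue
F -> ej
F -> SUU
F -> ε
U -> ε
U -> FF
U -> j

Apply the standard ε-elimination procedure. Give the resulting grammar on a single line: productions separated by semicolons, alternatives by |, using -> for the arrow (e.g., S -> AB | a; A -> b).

S -> e | Ue | ee; F -> S | SU | ej | SUU; U -> F | j | FF

Nullable set: {F, U}.
S -> Ue: U nullable, giving Ue | e.
Drop F -> ε.
F -> SUU: U, U nullable, giving S | SU | SUU.
Drop U -> ε.
U -> FF: F, F nullable, giving F | FF.
Unchanged (no nullable symbols): S -> ee; F -> ej; U -> j.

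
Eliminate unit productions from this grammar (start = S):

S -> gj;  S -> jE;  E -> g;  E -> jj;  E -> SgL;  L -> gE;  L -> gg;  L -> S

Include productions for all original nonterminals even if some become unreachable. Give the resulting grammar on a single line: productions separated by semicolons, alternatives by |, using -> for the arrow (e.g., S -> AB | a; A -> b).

Unit productions: L->S.
Unit pairs (A ⇒* B via units): (L,S).
S: inherits non-unit rules of {S} → gj | jE.
E: inherits non-unit rules of {E} → SgL | g | jj.
L: inherits non-unit rules of {L, S} → gE | gg | gj | jE.

S -> gj | jE; E -> g | jj | SgL; L -> gE | gg | gj | jE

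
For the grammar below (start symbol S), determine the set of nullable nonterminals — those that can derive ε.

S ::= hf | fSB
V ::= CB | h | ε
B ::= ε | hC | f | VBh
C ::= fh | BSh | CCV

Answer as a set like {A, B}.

Directly nullable (have an ε-rule): {B, V}.
Not nullable: C, S — each has a terminal in every rule's right-hand side or depends on a non-nullable symbol.

{B, V}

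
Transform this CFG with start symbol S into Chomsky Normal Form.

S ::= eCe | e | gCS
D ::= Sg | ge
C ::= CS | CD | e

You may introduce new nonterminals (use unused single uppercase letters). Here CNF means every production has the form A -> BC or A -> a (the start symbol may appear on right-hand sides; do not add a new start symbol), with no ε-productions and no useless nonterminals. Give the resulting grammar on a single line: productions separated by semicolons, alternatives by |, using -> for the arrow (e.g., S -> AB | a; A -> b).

S -> e | AE | BF; A -> g; B -> e; C -> e | CD | CS; D -> AB | SA; E -> CS; F -> CB

No ε-productions.
No unit productions to eliminate.
TERM: introduce B -> e, A -> g and substitute in every rule of length ≥2.
BIN: S -> ACS becomes S -> AE, E -> CS; S -> BCB becomes S -> BF, F -> CB.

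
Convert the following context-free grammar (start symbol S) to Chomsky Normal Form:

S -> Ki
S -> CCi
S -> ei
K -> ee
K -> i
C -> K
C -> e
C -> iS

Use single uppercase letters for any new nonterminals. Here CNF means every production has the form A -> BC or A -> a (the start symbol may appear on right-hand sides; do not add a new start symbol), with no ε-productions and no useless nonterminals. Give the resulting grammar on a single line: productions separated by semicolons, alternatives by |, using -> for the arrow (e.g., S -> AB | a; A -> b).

No ε-productions.
After unit-elimination: S -> Ki | ei | CCi; C -> e | i | ee | iS; K -> i | ee.
TERM: introduce A -> e, B -> i and substitute in every rule of length ≥2.
BIN: S -> CCB becomes S -> CD, D -> CB.

S -> AB | CD | KB; A -> e; B -> i; C -> e | i | AA | BS; D -> CB; K -> i | AA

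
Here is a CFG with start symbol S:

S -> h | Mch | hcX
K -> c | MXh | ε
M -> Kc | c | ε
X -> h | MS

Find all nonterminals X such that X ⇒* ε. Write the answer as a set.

{K, M}

Directly nullable (have an ε-rule): {K, M}.
Not nullable: S, X — each has a terminal in every rule's right-hand side or depends on a non-nullable symbol.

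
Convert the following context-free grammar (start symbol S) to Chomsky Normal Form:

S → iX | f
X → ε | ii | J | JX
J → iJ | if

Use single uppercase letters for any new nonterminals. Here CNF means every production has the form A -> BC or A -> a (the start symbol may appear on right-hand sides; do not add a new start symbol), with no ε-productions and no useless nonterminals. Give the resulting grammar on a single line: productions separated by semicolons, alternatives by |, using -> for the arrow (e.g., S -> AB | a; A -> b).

Nullable: {X}; after ε-elimination: S -> f | i | iX; J -> iJ | if; X -> J | JX | ii.
After unit-elimination: S -> f | i | iX; J -> iJ | if; X -> JX | iJ | if | ii.
TERM: introduce B -> f, A -> i and substitute in every rule of length ≥2.

S -> f | i | AX; A -> i; B -> f; J -> AB | AJ; X -> AA | AB | AJ | JX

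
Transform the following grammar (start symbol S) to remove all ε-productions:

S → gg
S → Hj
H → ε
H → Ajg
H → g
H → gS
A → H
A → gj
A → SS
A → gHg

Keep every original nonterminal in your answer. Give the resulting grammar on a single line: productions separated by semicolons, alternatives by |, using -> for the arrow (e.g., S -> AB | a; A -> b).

Nullable set: {A, H}.
S -> Hj: H nullable, giving Hj | j.
A -> H: H nullable, giving H.
A -> gHg: H nullable, giving gHg | gg.
Drop H -> ε.
H -> Ajg: A nullable, giving Ajg | jg.
Unchanged (no nullable symbols): S -> gg; A -> SS; A -> gj; H -> g; H -> gS.

S -> j | Hj | gg; A -> H | SS | gg | gj | gHg; H -> g | gS | jg | Ajg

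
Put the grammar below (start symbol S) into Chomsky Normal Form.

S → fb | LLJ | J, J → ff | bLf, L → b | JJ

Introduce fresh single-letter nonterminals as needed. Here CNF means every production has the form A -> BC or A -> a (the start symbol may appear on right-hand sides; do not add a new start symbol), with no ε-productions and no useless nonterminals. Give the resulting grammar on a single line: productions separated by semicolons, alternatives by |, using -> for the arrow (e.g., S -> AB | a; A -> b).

No ε-productions.
After unit-elimination: S -> fb | ff | LLJ | bLf; J -> ff | bLf; L -> b | JJ.
TERM: introduce A -> b, B -> f and substitute in every rule of length ≥2.
BIN: J -> ALB becomes J -> AC, C -> LB; S -> ALB becomes S -> AD, D -> LB; S -> LLJ becomes S -> LE, E -> LJ.

S -> AD | BA | BB | LE; A -> b; B -> f; C -> LB; D -> LB; E -> LJ; J -> AC | BB; L -> b | JJ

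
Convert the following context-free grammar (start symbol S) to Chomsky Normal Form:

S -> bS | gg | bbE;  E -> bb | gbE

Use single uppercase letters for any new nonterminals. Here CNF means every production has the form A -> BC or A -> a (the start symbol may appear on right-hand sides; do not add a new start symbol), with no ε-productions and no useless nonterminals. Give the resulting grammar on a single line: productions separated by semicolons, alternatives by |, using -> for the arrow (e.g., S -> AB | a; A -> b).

S -> AD | AS | BB; A -> b; B -> g; C -> AE; D -> AE; E -> AA | BC

No ε-productions.
No unit productions to eliminate.
TERM: introduce A -> b, B -> g and substitute in every rule of length ≥2.
BIN: E -> BAE becomes E -> BC, C -> AE; S -> AAE becomes S -> AD, D -> AE.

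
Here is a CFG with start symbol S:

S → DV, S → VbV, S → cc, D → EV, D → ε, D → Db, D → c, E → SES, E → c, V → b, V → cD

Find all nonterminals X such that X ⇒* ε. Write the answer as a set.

{D}

Directly nullable (have an ε-rule): {D}.
Not nullable: E, S, V — each has a terminal in every rule's right-hand side or depends on a non-nullable symbol.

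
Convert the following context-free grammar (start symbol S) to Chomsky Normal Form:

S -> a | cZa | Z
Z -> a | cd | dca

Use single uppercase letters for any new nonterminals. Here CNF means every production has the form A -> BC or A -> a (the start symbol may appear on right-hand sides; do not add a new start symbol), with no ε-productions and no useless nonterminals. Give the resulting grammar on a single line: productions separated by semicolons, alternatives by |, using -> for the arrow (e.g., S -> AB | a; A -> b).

No ε-productions.
After unit-elimination: S -> a | cd | cZa | dca; Z -> a | cd | dca.
TERM: introduce B -> a, A -> c, C -> d and substitute in every rule of length ≥2.
BIN: S -> AZB becomes S -> AD, D -> ZB; S -> CAB becomes S -> CE, E -> AB; Z -> CAB becomes Z -> CF, F -> AB.

S -> a | AC | AD | CE; A -> c; B -> a; C -> d; D -> ZB; E -> AB; F -> AB; Z -> a | AC | CF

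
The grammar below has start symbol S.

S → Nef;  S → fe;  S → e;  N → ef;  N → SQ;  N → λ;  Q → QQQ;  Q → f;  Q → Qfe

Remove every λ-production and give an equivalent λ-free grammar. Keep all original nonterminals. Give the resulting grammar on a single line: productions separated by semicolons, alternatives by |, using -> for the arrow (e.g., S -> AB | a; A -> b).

S -> e | ef | fe | Nef; N -> SQ | ef; Q -> f | QQQ | Qfe

Nullable set: {N}.
S -> Nef: N nullable, giving Nef | ef.
Drop N -> λ.
Unchanged (no nullable symbols): S -> e; S -> fe; N -> SQ; N -> ef; Q -> QQQ; Q -> Qfe; Q -> f.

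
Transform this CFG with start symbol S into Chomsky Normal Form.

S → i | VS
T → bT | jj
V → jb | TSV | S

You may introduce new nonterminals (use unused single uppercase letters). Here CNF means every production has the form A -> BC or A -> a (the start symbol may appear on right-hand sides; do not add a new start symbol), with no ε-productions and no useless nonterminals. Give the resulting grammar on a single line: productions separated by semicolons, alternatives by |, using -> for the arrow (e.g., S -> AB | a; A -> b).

S -> i | VS; A -> b; B -> j; C -> SV; T -> AT | BB; V -> i | BA | TC | VS

No ε-productions.
After unit-elimination: S -> i | VS; T -> bT | jj; V -> i | VS | jb | TSV.
TERM: introduce A -> b, B -> j and substitute in every rule of length ≥2.
BIN: V -> TSV becomes V -> TC, C -> SV.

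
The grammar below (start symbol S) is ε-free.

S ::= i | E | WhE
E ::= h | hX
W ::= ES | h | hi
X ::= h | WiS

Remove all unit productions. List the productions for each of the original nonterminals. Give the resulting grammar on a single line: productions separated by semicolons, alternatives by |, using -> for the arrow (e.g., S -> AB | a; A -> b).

Unit productions: S->E.
Unit pairs (A ⇒* B via units): (S,E).
S: inherits non-unit rules of {E, S} → WhE | h | hX | i.
E: inherits non-unit rules of {E} → h | hX.
W: inherits non-unit rules of {W} → ES | h | hi.
X: inherits non-unit rules of {X} → WiS | h.

S -> h | i | hX | WhE; E -> h | hX; W -> h | ES | hi; X -> h | WiS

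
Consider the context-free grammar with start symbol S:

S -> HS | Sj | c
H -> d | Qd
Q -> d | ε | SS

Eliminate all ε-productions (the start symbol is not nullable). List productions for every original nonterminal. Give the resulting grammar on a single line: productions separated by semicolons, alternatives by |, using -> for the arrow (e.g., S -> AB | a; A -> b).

Nullable set: {Q}.
H -> Qd: Q nullable, giving Qd | d.
Drop Q -> ε.
Unchanged (no nullable symbols): S -> HS; S -> Sj; S -> c; H -> d; Q -> SS; Q -> d.

S -> c | HS | Sj; H -> d | Qd; Q -> d | SS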